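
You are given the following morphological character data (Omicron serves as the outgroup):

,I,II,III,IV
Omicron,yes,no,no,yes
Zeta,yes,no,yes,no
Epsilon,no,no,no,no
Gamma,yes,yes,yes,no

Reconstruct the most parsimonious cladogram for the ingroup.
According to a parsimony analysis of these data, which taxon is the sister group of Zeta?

Gamma

Character polarity is set by the outgroup: the derived state is whichever differs from the outgroup's state, so for I, IV the derived state is 'no', and for the remaining characters it is 'yes'.
I: derived state 'no' in Epsilon only — an autapomorphy, so it tells us nothing about relationships among taxa.
II: derived state 'yes' in Gamma only — an autapomorphy, so it tells us nothing about relationships among taxa.
III: derived state 'yes' in Gamma and Zeta only — synapomorphy for {Gamma, Zeta}.
IV (derived state 'no') is shared by all ingroup taxa — unites the whole ingroup.
Most parsimonious ingroup topology: ((Zeta,Gamma),Epsilon).
Zeta and Gamma form a cherry on this tree, so they are sister taxa.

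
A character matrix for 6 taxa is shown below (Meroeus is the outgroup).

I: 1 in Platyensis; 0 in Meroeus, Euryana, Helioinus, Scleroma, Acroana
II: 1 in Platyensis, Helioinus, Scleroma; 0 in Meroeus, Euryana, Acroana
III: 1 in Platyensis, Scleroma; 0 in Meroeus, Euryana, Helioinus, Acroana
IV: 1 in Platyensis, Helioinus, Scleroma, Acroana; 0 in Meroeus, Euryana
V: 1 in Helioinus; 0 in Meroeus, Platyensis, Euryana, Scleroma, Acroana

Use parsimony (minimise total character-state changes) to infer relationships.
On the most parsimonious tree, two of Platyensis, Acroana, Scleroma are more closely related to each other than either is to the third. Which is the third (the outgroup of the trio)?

The outgroup has state '0' for every character, so '1' is the derived state throughout.
I (derived state '1') is unique to Platyensis (autapomorphy; uninformative for grouping).
Only Helioinus, Platyensis, and Scleroma show the derived state '1' for II, supporting them as a clade.
III: derived state '1' in Platyensis and Scleroma only — synapomorphy for {Platyensis, Scleroma}.
IV (derived state '1') is shared by Acroana, Helioinus, Platyensis, and Scleroma — a synapomorphy uniting that clade.
V (derived state '1') is unique to Helioinus (autapomorphy; uninformative for grouping).
Most parsimonious ingroup topology: ((((Platyensis,Scleroma),Helioinus),Acroana),Euryana).
Scleroma and Platyensis share a more recent common ancestor with each other than either does with Acroana, so Acroana is the least closely related of the three.

Acroana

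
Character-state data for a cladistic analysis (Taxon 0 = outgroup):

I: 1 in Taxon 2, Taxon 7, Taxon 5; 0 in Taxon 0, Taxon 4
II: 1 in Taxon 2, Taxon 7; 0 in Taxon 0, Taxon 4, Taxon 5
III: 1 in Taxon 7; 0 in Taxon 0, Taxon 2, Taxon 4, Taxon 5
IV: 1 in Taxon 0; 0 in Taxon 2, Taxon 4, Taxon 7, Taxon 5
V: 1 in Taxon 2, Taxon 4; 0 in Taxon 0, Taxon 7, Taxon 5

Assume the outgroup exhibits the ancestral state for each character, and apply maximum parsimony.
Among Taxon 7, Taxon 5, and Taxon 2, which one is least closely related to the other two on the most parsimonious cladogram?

Taxon 5

Character polarity is set by the outgroup: the derived state is whichever differs from the outgroup's state, so for IV the derived state is '0', and for the remaining characters it is '1'.
Only Taxon 2, Taxon 5, and Taxon 7 show the derived state '1' for I, supporting them as a clade.
II (derived state '1') is shared by Taxon 2 and Taxon 7 — a synapomorphy uniting that clade.
III: derived state '1' in Taxon 7 only — an autapomorphy, so it tells us nothing about relationships among taxa.
IV (derived state '0') is shared by all ingroup taxa — unites the whole ingroup.
V (state '1') occurs in Taxon 2 and Taxon 4 but conflicts with the nesting implied by the other characters — most parsimoniously interpreted as homoplasy.
Most parsimonious ingroup topology: (((Taxon 2,Taxon 7),Taxon 5),Taxon 4).
Taxon 7 and Taxon 2 share a more recent common ancestor with each other than either does with Taxon 5, so Taxon 5 is the least closely related of the three.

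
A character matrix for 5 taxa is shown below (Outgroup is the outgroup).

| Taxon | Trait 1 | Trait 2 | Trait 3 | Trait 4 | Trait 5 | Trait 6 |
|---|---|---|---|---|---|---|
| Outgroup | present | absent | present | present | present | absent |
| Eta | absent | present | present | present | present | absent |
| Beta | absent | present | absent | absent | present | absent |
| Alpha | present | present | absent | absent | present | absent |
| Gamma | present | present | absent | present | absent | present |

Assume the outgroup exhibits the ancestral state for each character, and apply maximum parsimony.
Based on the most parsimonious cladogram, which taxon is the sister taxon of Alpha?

Beta

Character polarity is set by the outgroup: the derived state is whichever differs from the outgroup's state, so for Trait 1, Trait 3, Trait 4, Trait 5 the derived state is 'absent', and for the remaining characters it is 'present'.
Trait 1 groups Beta and Eta, which is incompatible with the clades supported by the remaining characters; treating it as convergent (homoplasy) costs fewer steps than any alternative tree.
Trait 2 (derived state 'present') is shared by all ingroup taxa — unites the whole ingroup.
Trait 3: derived state 'absent' in Alpha, Beta, and Gamma only — synapomorphy for {Alpha, Beta, Gamma}.
Only Alpha and Beta show the derived state 'absent' for Trait 4, supporting them as a clade.
Trait 5 (derived state 'absent') is unique to Gamma (autapomorphy; uninformative for grouping).
Trait 6: derived state 'present' in Gamma only — an autapomorphy, so it tells us nothing about relationships among taxa.
Most parsimonious ingroup topology: (Eta,((Beta,Alpha),Gamma)).
Alpha and Beta form a cherry on this tree, so they are sister taxa.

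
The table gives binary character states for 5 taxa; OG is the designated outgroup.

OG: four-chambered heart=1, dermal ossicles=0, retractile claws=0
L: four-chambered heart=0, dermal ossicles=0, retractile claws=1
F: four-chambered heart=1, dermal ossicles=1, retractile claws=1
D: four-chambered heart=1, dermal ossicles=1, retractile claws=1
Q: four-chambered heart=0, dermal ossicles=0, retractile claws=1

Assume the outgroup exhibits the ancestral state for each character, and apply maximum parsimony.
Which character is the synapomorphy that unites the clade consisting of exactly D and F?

dermal ossicles

Character polarity is set by the outgroup: the derived state is whichever differs from the outgroup's state, so for four-chambered heart the derived state is '0', and for the remaining characters it is '1'.
Only L and Q show the derived state '0' for four-chambered heart, supporting them as a clade.
Only D and F show the derived state '1' for dermal ossicles, supporting them as a clade.
retractile claws (derived state '1') is shared by all ingroup taxa — unites the whole ingroup.
Most parsimonious ingroup topology: ((L,Q),(F,D)).
The clade {D, F} is supported by dermal ossicles: its derived state '1' occurs in exactly those taxa and in no other taxon (including the outgroup).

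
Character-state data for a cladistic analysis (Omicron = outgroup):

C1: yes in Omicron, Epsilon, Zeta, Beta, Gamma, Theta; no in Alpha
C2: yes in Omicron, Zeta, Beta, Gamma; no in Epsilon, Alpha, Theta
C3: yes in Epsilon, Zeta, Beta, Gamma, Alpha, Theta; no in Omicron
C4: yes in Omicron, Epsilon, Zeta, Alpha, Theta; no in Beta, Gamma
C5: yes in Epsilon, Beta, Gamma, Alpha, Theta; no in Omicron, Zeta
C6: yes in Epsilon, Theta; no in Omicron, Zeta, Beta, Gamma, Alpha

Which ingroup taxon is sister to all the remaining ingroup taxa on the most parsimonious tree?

Character polarity is set by the outgroup: the derived state is whichever differs from the outgroup's state, so for C1, C2, C4 the derived state is 'no', and for the remaining characters it is 'yes'.
C1 (derived state 'no') is unique to Alpha (autapomorphy; uninformative for grouping).
C2: derived state 'no' in Alpha, Epsilon, and Theta only — synapomorphy for {Alpha, Epsilon, Theta}.
All ingroup taxa share the derived state 'yes' for C3; it defines the ingroup but does not resolve relationships within it.
Only Beta and Gamma show the derived state 'no' for C4, supporting them as a clade.
Only Alpha, Beta, Epsilon, Gamma, and Theta show the derived state 'yes' for C5, supporting them as a clade.
Only Epsilon and Theta show the derived state 'yes' for C6, supporting them as a clade.
Most parsimonious ingroup topology: ((((Epsilon,Theta),Alpha),(Beta,Gamma)),Zeta).
Zeta is sister to the clade containing all other ingroup taxa, so it is the earliest-diverging (most basal) ingroup lineage.

Zeta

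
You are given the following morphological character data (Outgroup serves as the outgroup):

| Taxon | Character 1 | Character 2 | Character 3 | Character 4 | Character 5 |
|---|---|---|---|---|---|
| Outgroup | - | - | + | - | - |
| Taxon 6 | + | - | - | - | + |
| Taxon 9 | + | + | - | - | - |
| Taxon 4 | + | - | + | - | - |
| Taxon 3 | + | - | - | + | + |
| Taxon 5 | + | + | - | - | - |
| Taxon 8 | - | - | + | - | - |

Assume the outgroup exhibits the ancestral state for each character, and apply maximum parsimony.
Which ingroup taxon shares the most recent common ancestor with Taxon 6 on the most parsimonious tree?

Character polarity is set by the outgroup: the derived state is whichever differs from the outgroup's state, so for Character 3 the derived state is '-', and for the remaining characters it is '+'.
Character 1 (derived state '+') is shared by Taxon 3, Taxon 4, Taxon 5, Taxon 6, and Taxon 9 — a synapomorphy uniting that clade.
Character 2 (derived state '+') is shared by Taxon 5 and Taxon 9 — a synapomorphy uniting that clade.
Character 3 (derived state '-') is shared by Taxon 3, Taxon 5, Taxon 6, and Taxon 9 — a synapomorphy uniting that clade.
Character 4: derived state '+' in Taxon 3 only — an autapomorphy, so it tells us nothing about relationships among taxa.
Character 5: derived state '+' in Taxon 3 and Taxon 6 only — synapomorphy for {Taxon 3, Taxon 6}.
Most parsimonious ingroup topology: ((((Taxon 6,Taxon 3),(Taxon 9,Taxon 5)),Taxon 4),Taxon 8).
Taxon 6 and Taxon 3 form a cherry on this tree, so they are sister taxa.

Taxon 3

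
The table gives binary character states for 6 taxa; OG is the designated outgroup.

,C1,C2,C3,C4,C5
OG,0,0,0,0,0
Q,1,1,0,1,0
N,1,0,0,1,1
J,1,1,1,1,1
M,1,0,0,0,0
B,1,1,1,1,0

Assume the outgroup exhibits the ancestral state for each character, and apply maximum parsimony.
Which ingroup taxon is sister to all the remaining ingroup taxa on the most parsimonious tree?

The outgroup has state '0' for every character, so '1' is the derived state throughout.
C1 (derived state '1') is shared by all ingroup taxa — unites the whole ingroup.
Only B, J, and Q show the derived state '1' for C2, supporting them as a clade.
C3 (derived state '1') is shared by B and J — a synapomorphy uniting that clade.
Only B, J, N, and Q show the derived state '1' for C4, supporting them as a clade.
C5 groups J and N, which is incompatible with the clades supported by the remaining characters; treating it as convergent (homoplasy) costs fewer steps than any alternative tree.
Most parsimonious ingroup topology: (((Q,(J,B)),N),M).
M is sister to the clade containing all other ingroup taxa, so it is the earliest-diverging (most basal) ingroup lineage.

M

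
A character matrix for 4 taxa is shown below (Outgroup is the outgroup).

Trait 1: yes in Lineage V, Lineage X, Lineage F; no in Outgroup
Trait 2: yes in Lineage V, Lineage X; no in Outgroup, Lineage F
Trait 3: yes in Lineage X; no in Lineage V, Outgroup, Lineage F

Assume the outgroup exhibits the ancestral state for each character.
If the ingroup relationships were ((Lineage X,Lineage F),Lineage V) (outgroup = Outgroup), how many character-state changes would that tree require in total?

Map each character onto ((Lineage X,Lineage F),Lineage V) (rooted by Outgroup) and count the minimum state changes it requires (Fitch parsimony):
Trait 1: 1; Trait 2: 2; Trait 3: 1.
Total tree length = 4.

4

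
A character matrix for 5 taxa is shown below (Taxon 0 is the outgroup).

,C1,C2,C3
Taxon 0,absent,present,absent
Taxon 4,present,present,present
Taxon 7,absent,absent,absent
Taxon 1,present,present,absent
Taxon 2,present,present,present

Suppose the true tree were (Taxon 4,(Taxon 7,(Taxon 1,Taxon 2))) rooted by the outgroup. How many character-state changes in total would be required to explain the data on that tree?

Map each character onto (Taxon 4,(Taxon 7,(Taxon 1,Taxon 2))) (rooted by Taxon 0) and count the minimum state changes it requires (Fitch parsimony):
C1: 2; C2: 1; C3: 2.
Total tree length = 5.

5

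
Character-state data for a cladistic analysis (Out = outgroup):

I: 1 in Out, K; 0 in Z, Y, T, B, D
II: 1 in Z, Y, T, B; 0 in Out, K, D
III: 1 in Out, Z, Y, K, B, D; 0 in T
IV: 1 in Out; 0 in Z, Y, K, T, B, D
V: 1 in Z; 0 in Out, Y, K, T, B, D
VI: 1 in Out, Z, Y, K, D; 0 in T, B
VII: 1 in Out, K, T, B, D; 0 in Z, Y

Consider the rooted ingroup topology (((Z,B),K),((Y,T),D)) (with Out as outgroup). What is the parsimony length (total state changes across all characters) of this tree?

11

Map each character onto (((Z,B),K),((Y,T),D)) (rooted by Out) and count the minimum state changes it requires (Fitch parsimony):
I: 2; II: 2; III: 1; IV: 1; V: 1; VI: 2; VII: 2.
Total tree length = 11.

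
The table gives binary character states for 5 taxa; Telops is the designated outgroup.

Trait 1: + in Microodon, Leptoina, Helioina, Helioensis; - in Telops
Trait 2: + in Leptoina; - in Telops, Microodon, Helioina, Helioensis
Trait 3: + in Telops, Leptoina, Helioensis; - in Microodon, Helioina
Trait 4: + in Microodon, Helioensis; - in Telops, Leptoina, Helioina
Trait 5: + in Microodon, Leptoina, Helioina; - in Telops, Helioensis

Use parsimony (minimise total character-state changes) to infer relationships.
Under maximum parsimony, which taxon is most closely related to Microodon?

Helioina

Character polarity is set by the outgroup: the derived state is whichever differs from the outgroup's state, so for Trait 3 the derived state is '-', and for the remaining characters it is '+'.
Trait 1 (derived state '+') is shared by all ingroup taxa — unites the whole ingroup.
Trait 2 (derived state '+') is unique to Leptoina (autapomorphy; uninformative for grouping).
Only Helioina and Microodon show the derived state '-' for Trait 3, supporting them as a clade.
Trait 4 (state '+') occurs in Helioensis and Microodon but conflicts with the nesting implied by the other characters — most parsimoniously interpreted as homoplasy.
Trait 5 (derived state '+') is shared by Helioina, Leptoina, and Microodon — a synapomorphy uniting that clade.
Most parsimonious ingroup topology: (((Microodon,Helioina),Leptoina),Helioensis).
Microodon and Helioina form a cherry on this tree, so they are sister taxa.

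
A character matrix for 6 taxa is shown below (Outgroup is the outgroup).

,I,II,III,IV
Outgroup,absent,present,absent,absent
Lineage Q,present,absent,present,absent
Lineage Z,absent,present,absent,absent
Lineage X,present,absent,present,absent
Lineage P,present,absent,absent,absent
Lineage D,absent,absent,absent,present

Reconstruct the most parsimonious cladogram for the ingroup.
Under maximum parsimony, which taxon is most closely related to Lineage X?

Character polarity is set by the outgroup: the derived state is whichever differs from the outgroup's state, so for II the derived state is 'absent', and for the remaining characters it is 'present'.
I (derived state 'present') is shared by Lineage P, Lineage Q, and Lineage X — a synapomorphy uniting that clade.
Only Lineage D, Lineage P, Lineage Q, and Lineage X show the derived state 'absent' for II, supporting them as a clade.
Only Lineage Q and Lineage X show the derived state 'present' for III, supporting them as a clade.
IV: derived state 'present' in Lineage D only — an autapomorphy, so it tells us nothing about relationships among taxa.
Most parsimonious ingroup topology: ((((Lineage Q,Lineage X),Lineage P),Lineage D),Lineage Z).
Lineage X and Lineage Q form a cherry on this tree, so they are sister taxa.

Lineage Q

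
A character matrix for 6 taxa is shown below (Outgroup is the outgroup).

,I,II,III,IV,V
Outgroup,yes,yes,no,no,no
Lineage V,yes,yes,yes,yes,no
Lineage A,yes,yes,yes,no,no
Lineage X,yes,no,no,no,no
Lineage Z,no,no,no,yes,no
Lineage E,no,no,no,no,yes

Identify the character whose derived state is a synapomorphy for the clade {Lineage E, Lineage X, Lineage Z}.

II

Character polarity is set by the outgroup: the derived state is whichever differs from the outgroup's state, so for I, II the derived state is 'no', and for the remaining characters it is 'yes'.
I (derived state 'no') is shared by Lineage E and Lineage Z — a synapomorphy uniting that clade.
II (derived state 'no') is shared by Lineage E, Lineage X, and Lineage Z — a synapomorphy uniting that clade.
III: derived state 'yes' in Lineage A and Lineage V only — synapomorphy for {Lineage A, Lineage V}.
IV (state 'yes') occurs in Lineage V and Lineage Z but conflicts with the nesting implied by the other characters — most parsimoniously interpreted as homoplasy.
V (derived state 'yes') is unique to Lineage E (autapomorphy; uninformative for grouping).
Most parsimonious ingroup topology: ((Lineage V,Lineage A),(Lineage X,(Lineage Z,Lineage E))).
The clade {Lineage E, Lineage X, Lineage Z} is supported by II: its derived state 'no' occurs in exactly those taxa and in no other taxon (including the outgroup).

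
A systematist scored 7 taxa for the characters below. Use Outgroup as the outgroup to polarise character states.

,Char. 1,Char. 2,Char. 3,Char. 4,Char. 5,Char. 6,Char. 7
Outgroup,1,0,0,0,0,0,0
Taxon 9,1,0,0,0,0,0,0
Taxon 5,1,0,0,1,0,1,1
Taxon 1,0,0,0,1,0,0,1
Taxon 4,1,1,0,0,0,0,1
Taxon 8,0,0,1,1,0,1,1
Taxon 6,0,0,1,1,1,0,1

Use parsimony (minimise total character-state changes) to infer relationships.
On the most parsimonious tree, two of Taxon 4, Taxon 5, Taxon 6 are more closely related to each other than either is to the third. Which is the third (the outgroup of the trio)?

Taxon 4

Character polarity is set by the outgroup: the derived state is whichever differs from the outgroup's state, so for Char. 1 the derived state is '0', and for the remaining characters it is '1'.
Char. 1: derived state '0' in Taxon 1, Taxon 6, and Taxon 8 only — synapomorphy for {Taxon 1, Taxon 6, Taxon 8}.
Char. 2 (derived state '1') is unique to Taxon 4 (autapomorphy; uninformative for grouping).
Char. 3: derived state '1' in Taxon 6 and Taxon 8 only — synapomorphy for {Taxon 6, Taxon 8}.
Char. 4: derived state '1' in Taxon 1, Taxon 5, Taxon 6, and Taxon 8 only — synapomorphy for {Taxon 1, Taxon 5, Taxon 6, Taxon 8}.
Char. 5 (derived state '1') is unique to Taxon 6 (autapomorphy; uninformative for grouping).
Char. 6 (state '1') occurs in Taxon 5 and Taxon 8 but conflicts with the nesting implied by the other characters — most parsimoniously interpreted as homoplasy.
Char. 7: derived state '1' in Taxon 1, Taxon 4, Taxon 5, Taxon 6, and Taxon 8 only — synapomorphy for {Taxon 1, Taxon 4, Taxon 5, Taxon 6, Taxon 8}.
Most parsimonious ingroup topology: (Taxon 9,((Taxon 5,(Taxon 1,(Taxon 8,Taxon 6))),Taxon 4)).
Taxon 6 and Taxon 5 share a more recent common ancestor with each other than either does with Taxon 4, so Taxon 4 is the least closely related of the three.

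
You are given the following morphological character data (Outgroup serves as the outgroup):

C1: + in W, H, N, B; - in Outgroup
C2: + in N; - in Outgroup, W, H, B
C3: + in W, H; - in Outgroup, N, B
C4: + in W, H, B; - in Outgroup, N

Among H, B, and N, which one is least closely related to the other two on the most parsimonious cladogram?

The outgroup has state '-' for every character, so '+' is the derived state throughout.
C1 (derived state '+') is shared by all ingroup taxa — unites the whole ingroup.
C2 (derived state '+') is unique to N (autapomorphy; uninformative for grouping).
C3: derived state '+' in H and W only — synapomorphy for {H, W}.
C4: derived state '+' in B, H, and W only — synapomorphy for {B, H, W}.
Most parsimonious ingroup topology: (((W,H),B),N).
B and H share a more recent common ancestor with each other than either does with N, so N is the least closely related of the three.

N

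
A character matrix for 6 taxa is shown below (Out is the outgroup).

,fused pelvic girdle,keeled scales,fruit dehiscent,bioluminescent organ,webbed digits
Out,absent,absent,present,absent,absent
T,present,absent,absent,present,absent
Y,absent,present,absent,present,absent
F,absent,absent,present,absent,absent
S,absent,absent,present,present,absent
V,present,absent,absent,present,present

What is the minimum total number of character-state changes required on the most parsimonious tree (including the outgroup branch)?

5

Character polarity is set by the outgroup: the derived state is whichever differs from the outgroup's state, so for fruit dehiscent the derived state is 'absent', and for the remaining characters it is 'present'.
Only T and V show the derived state 'present' for fused pelvic girdle, supporting them as a clade.
keeled scales (derived state 'present') is unique to Y (autapomorphy; uninformative for grouping).
fruit dehiscent (derived state 'absent') is shared by T, V, and Y — a synapomorphy uniting that clade.
bioluminescent organ: derived state 'present' in S, T, V, and Y only — synapomorphy for {S, T, V, Y}.
webbed digits (derived state 'present') is unique to V (autapomorphy; uninformative for grouping).
Most parsimonious ingroup topology: ((((T,V),Y),S),F).
Changes per character on this tree: fused pelvic girdle: 1; keeled scales: 1; fruit dehiscent: 1; bioluminescent organ: 1; webbed digits: 1.
Total = 5.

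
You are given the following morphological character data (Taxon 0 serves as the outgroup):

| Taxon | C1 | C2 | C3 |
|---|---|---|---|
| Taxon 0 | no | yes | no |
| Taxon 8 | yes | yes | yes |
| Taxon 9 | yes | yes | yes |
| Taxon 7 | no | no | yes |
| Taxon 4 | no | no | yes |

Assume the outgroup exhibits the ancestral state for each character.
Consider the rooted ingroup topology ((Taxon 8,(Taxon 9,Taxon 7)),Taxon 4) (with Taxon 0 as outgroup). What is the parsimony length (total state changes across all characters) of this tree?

Map each character onto ((Taxon 8,(Taxon 9,Taxon 7)),Taxon 4) (rooted by Taxon 0) and count the minimum state changes it requires (Fitch parsimony):
C1: 2; C2: 2; C3: 1.
Total tree length = 5.

5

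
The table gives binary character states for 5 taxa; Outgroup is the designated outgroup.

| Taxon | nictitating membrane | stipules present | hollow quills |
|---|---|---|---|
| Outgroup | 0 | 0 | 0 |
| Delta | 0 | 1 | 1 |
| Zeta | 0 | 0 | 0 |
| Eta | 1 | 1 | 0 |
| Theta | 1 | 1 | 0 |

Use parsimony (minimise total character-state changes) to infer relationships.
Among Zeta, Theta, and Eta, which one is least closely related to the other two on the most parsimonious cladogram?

The outgroup has state '0' for every character, so '1' is the derived state throughout.
Only Eta and Theta show the derived state '1' for nictitating membrane, supporting them as a clade.
stipules present (derived state '1') is shared by Delta, Eta, and Theta — a synapomorphy uniting that clade.
hollow quills: derived state '1' in Delta only — an autapomorphy, so it tells us nothing about relationships among taxa.
Most parsimonious ingroup topology: ((Delta,(Eta,Theta)),Zeta).
Theta and Eta share a more recent common ancestor with each other than either does with Zeta, so Zeta is the least closely related of the three.

Zeta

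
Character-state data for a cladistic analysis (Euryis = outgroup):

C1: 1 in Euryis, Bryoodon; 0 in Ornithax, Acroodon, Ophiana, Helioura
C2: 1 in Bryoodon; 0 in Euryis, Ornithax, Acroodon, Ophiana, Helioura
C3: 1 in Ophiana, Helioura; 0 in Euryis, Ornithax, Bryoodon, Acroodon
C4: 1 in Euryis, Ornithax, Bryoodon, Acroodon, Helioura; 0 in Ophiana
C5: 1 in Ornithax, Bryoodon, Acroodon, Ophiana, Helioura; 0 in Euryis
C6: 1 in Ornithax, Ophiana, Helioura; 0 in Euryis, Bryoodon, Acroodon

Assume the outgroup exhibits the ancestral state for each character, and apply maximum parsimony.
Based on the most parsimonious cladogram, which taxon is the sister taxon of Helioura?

Character polarity is set by the outgroup: the derived state is whichever differs from the outgroup's state, so for C1, C4 the derived state is '0', and for the remaining characters it is '1'.
C1: derived state '0' in Acroodon, Helioura, Ophiana, and Ornithax only — synapomorphy for {Acroodon, Helioura, Ophiana, Ornithax}.
C2: derived state '1' in Bryoodon only — an autapomorphy, so it tells us nothing about relationships among taxa.
Only Helioura and Ophiana show the derived state '1' for C3, supporting them as a clade.
C4: derived state '0' in Ophiana only — an autapomorphy, so it tells us nothing about relationships among taxa.
C5 (derived state '1') is shared by all ingroup taxa — unites the whole ingroup.
C6 (derived state '1') is shared by Helioura, Ophiana, and Ornithax — a synapomorphy uniting that clade.
Most parsimonious ingroup topology: (((Ornithax,(Ophiana,Helioura)),Acroodon),Bryoodon).
Helioura and Ophiana form a cherry on this tree, so they are sister taxa.

Ophiana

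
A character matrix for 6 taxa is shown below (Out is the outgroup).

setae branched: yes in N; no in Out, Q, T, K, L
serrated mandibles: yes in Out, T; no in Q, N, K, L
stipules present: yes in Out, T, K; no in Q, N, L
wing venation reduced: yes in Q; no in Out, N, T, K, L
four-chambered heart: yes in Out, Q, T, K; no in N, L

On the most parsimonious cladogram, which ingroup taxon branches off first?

T

Character polarity is set by the outgroup: the derived state is whichever differs from the outgroup's state, so for serrated mandibles, stipules present, four-chambered heart the derived state is 'no', and for the remaining characters it is 'yes'.
setae branched (derived state 'yes') is unique to N (autapomorphy; uninformative for grouping).
Only K, L, N, and Q show the derived state 'no' for serrated mandibles, supporting them as a clade.
stipules present: derived state 'no' in L, N, and Q only — synapomorphy for {L, N, Q}.
wing venation reduced (derived state 'yes') is unique to Q (autapomorphy; uninformative for grouping).
four-chambered heart: derived state 'no' in L and N only — synapomorphy for {L, N}.
Most parsimonious ingroup topology: (((Q,(N,L)),K),T).
T is sister to the clade containing all other ingroup taxa, so it is the earliest-diverging (most basal) ingroup lineage.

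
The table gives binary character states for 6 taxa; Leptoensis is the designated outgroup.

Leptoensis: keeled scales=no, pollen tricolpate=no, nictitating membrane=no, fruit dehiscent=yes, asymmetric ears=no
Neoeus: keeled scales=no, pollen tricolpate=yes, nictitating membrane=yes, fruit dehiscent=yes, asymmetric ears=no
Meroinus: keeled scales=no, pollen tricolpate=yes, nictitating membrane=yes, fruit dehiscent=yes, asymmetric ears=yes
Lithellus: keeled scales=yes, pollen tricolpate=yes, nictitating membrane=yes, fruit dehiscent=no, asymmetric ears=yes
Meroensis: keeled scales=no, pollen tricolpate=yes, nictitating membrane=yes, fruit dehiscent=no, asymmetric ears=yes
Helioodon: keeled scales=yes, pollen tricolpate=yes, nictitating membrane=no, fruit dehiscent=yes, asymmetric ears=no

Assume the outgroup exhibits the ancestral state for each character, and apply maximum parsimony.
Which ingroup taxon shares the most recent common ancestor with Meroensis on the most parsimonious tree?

Lithellus

Character polarity is set by the outgroup: the derived state is whichever differs from the outgroup's state, so for fruit dehiscent the derived state is 'no', and for the remaining characters it is 'yes'.
keeled scales (state 'yes') occurs in Helioodon and Lithellus but conflicts with the nesting implied by the other characters — most parsimoniously interpreted as homoplasy.
All ingroup taxa share the derived state 'yes' for pollen tricolpate; it defines the ingroup but does not resolve relationships within it.
nictitating membrane: derived state 'yes' in Lithellus, Meroensis, Meroinus, and Neoeus only — synapomorphy for {Lithellus, Meroensis, Meroinus, Neoeus}.
fruit dehiscent (derived state 'no') is shared by Lithellus and Meroensis — a synapomorphy uniting that clade.
Only Lithellus, Meroensis, and Meroinus show the derived state 'yes' for asymmetric ears, supporting them as a clade.
Most parsimonious ingroup topology: ((Neoeus,(Meroinus,(Lithellus,Meroensis))),Helioodon).
Meroensis and Lithellus form a cherry on this tree, so they are sister taxa.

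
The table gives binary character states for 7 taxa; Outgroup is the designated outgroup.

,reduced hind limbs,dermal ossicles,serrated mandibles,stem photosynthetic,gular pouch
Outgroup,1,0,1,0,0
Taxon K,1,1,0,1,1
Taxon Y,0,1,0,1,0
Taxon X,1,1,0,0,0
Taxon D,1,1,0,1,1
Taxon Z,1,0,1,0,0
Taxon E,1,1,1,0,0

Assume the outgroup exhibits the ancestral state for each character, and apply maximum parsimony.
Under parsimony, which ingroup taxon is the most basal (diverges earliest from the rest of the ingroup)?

Character polarity is set by the outgroup: the derived state is whichever differs from the outgroup's state, so for reduced hind limbs, serrated mandibles the derived state is '0', and for the remaining characters it is '1'.
reduced hind limbs: derived state '0' in Taxon Y only — an autapomorphy, so it tells us nothing about relationships among taxa.
Only Taxon D, Taxon E, Taxon K, Taxon X, and Taxon Y show the derived state '1' for dermal ossicles, supporting them as a clade.
Only Taxon D, Taxon K, Taxon X, and Taxon Y show the derived state '0' for serrated mandibles, supporting them as a clade.
stem photosynthetic: derived state '1' in Taxon D, Taxon K, and Taxon Y only — synapomorphy for {Taxon D, Taxon K, Taxon Y}.
gular pouch (derived state '1') is shared by Taxon D and Taxon K — a synapomorphy uniting that clade.
Most parsimonious ingroup topology: (((((Taxon K,Taxon D),Taxon Y),Taxon X),Taxon E),Taxon Z).
Taxon Z is sister to the clade containing all other ingroup taxa, so it is the earliest-diverging (most basal) ingroup lineage.

Taxon Z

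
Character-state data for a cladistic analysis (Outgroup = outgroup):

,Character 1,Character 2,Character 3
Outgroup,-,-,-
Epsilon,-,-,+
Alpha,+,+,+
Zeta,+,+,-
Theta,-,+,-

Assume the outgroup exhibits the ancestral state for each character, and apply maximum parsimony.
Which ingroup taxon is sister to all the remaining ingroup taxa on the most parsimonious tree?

The outgroup has state '-' for every character, so '+' is the derived state throughout.
Character 1 (derived state '+') is shared by Alpha and Zeta — a synapomorphy uniting that clade.
Only Alpha, Theta, and Zeta show the derived state '+' for Character 2, supporting them as a clade.
Character 3 (state '+') occurs in Alpha and Epsilon but conflicts with the nesting implied by the other characters — most parsimoniously interpreted as homoplasy.
Most parsimonious ingroup topology: (Epsilon,((Alpha,Zeta),Theta)).
Epsilon is sister to the clade containing all other ingroup taxa, so it is the earliest-diverging (most basal) ingroup lineage.

Epsilon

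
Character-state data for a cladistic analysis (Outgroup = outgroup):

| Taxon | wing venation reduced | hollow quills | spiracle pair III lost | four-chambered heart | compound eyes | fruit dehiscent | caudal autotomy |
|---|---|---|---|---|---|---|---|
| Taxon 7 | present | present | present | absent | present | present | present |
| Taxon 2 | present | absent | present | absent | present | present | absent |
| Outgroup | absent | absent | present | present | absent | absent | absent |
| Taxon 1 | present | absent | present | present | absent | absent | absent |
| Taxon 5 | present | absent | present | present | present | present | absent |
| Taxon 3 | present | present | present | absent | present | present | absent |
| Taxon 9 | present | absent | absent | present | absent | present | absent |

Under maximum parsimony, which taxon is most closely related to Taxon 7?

Character polarity is set by the outgroup: the derived state is whichever differs from the outgroup's state, so for spiracle pair III lost, four-chambered heart the derived state is 'absent', and for the remaining characters it is 'present'.
All ingroup taxa share the derived state 'present' for wing venation reduced; it defines the ingroup but does not resolve relationships within it.
hollow quills (derived state 'present') is shared by Taxon 3 and Taxon 7 — a synapomorphy uniting that clade.
spiracle pair III lost: derived state 'absent' in Taxon 9 only — an autapomorphy, so it tells us nothing about relationships among taxa.
Only Taxon 2, Taxon 3, and Taxon 7 show the derived state 'absent' for four-chambered heart, supporting them as a clade.
compound eyes: derived state 'present' in Taxon 2, Taxon 3, Taxon 5, and Taxon 7 only — synapomorphy for {Taxon 2, Taxon 3, Taxon 5, Taxon 7}.
fruit dehiscent: derived state 'present' in Taxon 2, Taxon 3, Taxon 5, Taxon 7, and Taxon 9 only — synapomorphy for {Taxon 2, Taxon 3, Taxon 5, Taxon 7, Taxon 9}.
caudal autotomy (derived state 'present') is unique to Taxon 7 (autapomorphy; uninformative for grouping).
Most parsimonious ingroup topology: (((((Taxon 3,Taxon 7),Taxon 2),Taxon 5),Taxon 9),Taxon 1).
Taxon 7 and Taxon 3 form a cherry on this tree, so they are sister taxa.

Taxon 3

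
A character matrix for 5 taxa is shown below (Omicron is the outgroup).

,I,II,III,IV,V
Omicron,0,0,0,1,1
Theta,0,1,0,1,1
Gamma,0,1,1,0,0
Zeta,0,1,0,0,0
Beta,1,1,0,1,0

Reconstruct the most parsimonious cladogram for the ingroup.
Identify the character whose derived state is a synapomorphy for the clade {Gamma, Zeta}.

IV

Character polarity is set by the outgroup: the derived state is whichever differs from the outgroup's state, so for IV, V the derived state is '0', and for the remaining characters it is '1'.
I: derived state '1' in Beta only — an autapomorphy, so it tells us nothing about relationships among taxa.
II (derived state '1') is shared by all ingroup taxa — unites the whole ingroup.
III (derived state '1') is unique to Gamma (autapomorphy; uninformative for grouping).
Only Gamma and Zeta show the derived state '0' for IV, supporting them as a clade.
V: derived state '0' in Beta, Gamma, and Zeta only — synapomorphy for {Beta, Gamma, Zeta}.
Most parsimonious ingroup topology: (Theta,((Gamma,Zeta),Beta)).
The clade {Gamma, Zeta} is supported by IV: its derived state '0' occurs in exactly those taxa and in no other taxon (including the outgroup).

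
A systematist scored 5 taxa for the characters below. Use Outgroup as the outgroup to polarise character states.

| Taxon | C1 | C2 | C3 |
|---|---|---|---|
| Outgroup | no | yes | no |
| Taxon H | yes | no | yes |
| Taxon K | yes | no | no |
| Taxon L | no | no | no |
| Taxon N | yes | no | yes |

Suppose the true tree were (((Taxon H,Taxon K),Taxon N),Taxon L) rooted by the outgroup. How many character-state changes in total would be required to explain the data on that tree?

4

Map each character onto (((Taxon H,Taxon K),Taxon N),Taxon L) (rooted by Outgroup) and count the minimum state changes it requires (Fitch parsimony):
C1: 1; C2: 1; C3: 2.
Total tree length = 4.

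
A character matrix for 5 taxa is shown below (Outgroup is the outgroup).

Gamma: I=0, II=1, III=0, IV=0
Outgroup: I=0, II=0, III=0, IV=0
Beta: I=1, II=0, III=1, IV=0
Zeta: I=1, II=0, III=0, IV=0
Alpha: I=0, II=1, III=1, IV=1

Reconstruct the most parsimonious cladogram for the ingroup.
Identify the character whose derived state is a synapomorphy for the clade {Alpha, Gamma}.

The outgroup has state '0' for every character, so '1' is the derived state throughout.
I: derived state '1' in Beta and Zeta only — synapomorphy for {Beta, Zeta}.
Only Alpha and Gamma show the derived state '1' for II, supporting them as a clade.
III (state '1') occurs in Alpha and Beta but conflicts with the nesting implied by the other characters — most parsimoniously interpreted as homoplasy.
IV (derived state '1') is unique to Alpha (autapomorphy; uninformative for grouping).
Most parsimonious ingroup topology: ((Alpha,Gamma),(Zeta,Beta)).
The clade {Alpha, Gamma} is supported by II: its derived state '1' occurs in exactly those taxa and in no other taxon (including the outgroup).

II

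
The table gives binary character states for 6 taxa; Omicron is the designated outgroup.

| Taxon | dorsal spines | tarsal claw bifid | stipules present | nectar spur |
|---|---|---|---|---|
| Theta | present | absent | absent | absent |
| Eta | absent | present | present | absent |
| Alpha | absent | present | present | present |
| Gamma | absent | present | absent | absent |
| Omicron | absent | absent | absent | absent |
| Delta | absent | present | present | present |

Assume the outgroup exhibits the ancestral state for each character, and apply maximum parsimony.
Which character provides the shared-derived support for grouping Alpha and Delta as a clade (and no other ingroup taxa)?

nectar spur

The outgroup has state 'absent' for every character, so 'present' is the derived state throughout.
dorsal spines: derived state 'present' in Theta only — an autapomorphy, so it tells us nothing about relationships among taxa.
tarsal claw bifid: derived state 'present' in Alpha, Delta, Eta, and Gamma only — synapomorphy for {Alpha, Delta, Eta, Gamma}.
stipules present (derived state 'present') is shared by Alpha, Delta, and Eta — a synapomorphy uniting that clade.
Only Alpha and Delta show the derived state 'present' for nectar spur, supporting them as a clade.
Most parsimonious ingroup topology: ((((Delta,Alpha),Eta),Gamma),Theta).
The clade {Alpha, Delta} is supported by nectar spur: its derived state 'present' occurs in exactly those taxa and in no other taxon (including the outgroup).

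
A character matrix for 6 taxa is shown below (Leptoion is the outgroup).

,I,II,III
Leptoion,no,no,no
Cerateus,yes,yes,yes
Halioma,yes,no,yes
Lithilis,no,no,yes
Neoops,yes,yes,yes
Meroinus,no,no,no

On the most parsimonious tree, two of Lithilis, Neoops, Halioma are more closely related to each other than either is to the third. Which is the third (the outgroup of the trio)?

Lithilis

The outgroup has state 'no' for every character, so 'yes' is the derived state throughout.
I: derived state 'yes' in Cerateus, Halioma, and Neoops only — synapomorphy for {Cerateus, Halioma, Neoops}.
II (derived state 'yes') is shared by Cerateus and Neoops — a synapomorphy uniting that clade.
III (derived state 'yes') is shared by Cerateus, Halioma, Lithilis, and Neoops — a synapomorphy uniting that clade.
Most parsimonious ingroup topology: (Meroinus,(((Neoops,Cerateus),Halioma),Lithilis)).
Halioma and Neoops share a more recent common ancestor with each other than either does with Lithilis, so Lithilis is the least closely related of the three.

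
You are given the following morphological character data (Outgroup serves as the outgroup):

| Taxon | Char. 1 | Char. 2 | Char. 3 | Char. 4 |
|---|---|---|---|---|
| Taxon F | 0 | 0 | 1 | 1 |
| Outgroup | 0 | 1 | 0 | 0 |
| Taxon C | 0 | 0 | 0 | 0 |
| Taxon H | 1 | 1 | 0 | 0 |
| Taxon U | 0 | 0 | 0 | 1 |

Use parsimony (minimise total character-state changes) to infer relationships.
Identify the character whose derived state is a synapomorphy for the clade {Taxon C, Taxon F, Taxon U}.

Character polarity is set by the outgroup: the derived state is whichever differs from the outgroup's state, so for Char. 2 the derived state is '0', and for the remaining characters it is '1'.
Char. 1 (derived state '1') is unique to Taxon H (autapomorphy; uninformative for grouping).
Only Taxon C, Taxon F, and Taxon U show the derived state '0' for Char. 2, supporting them as a clade.
Char. 3: derived state '1' in Taxon F only — an autapomorphy, so it tells us nothing about relationships among taxa.
Char. 4 (derived state '1') is shared by Taxon F and Taxon U — a synapomorphy uniting that clade.
Most parsimonious ingroup topology: ((Taxon C,(Taxon F,Taxon U)),Taxon H).
The clade {Taxon C, Taxon F, Taxon U} is supported by Char. 2: its derived state '0' occurs in exactly those taxa and in no other taxon (including the outgroup).

Char. 2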